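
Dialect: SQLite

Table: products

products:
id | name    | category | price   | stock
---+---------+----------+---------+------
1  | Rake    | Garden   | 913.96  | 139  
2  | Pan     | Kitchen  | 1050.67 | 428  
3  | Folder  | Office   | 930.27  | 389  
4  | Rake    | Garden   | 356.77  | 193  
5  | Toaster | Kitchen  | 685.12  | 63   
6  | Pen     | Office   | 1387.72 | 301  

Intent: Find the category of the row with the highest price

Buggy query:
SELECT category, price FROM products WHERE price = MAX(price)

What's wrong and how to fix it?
Bug: WHERE is evaluated per row; an aggregate over the whole table isn't defined there

Fix: Use a subquery: WHERE price = (SELECT MAX(price) FROM products)

Corrected query:
SELECT category, price FROM products WHERE price = (SELECT MAX(price) FROM products)

Result:
category | price  
---------+--------
Office   | 1387.72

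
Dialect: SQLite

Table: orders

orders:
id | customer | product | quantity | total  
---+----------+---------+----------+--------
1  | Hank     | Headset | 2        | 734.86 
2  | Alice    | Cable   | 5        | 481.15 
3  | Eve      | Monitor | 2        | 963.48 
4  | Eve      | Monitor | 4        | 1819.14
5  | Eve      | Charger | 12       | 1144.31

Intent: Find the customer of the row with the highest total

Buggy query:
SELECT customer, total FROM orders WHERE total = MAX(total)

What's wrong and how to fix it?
Bug: MAX(total) is an aggregate and cannot be used directly in WHERE

Fix: Wrap MAX in a scalar subquery so WHERE compares against a single value

Corrected query:
SELECT customer, total FROM orders WHERE total = (SELECT MAX(total) FROM orders)

Result:
customer | total  
---------+--------
Eve      | 1819.14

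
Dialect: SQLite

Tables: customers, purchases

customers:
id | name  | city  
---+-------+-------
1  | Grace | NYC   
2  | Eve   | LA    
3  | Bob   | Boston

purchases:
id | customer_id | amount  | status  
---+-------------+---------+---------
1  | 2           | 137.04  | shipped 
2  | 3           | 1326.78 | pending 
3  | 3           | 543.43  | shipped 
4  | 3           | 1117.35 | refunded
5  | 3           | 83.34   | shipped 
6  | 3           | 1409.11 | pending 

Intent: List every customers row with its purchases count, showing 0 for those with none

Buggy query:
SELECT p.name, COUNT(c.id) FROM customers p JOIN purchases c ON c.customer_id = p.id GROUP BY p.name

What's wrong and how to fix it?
Bug: An inner join excludes parents with zero children

Fix: Switch to LEFT JOIN to retain unmatched parent rows

Corrected query:
SELECT p.name, COUNT(c.id) FROM customers p LEFT JOIN purchases c ON c.customer_id = p.id GROUP BY p.name

Result:
name  | COUNT(c.id)
------+------------
Bob   | 5          
Eve   | 1          
Grace | 0          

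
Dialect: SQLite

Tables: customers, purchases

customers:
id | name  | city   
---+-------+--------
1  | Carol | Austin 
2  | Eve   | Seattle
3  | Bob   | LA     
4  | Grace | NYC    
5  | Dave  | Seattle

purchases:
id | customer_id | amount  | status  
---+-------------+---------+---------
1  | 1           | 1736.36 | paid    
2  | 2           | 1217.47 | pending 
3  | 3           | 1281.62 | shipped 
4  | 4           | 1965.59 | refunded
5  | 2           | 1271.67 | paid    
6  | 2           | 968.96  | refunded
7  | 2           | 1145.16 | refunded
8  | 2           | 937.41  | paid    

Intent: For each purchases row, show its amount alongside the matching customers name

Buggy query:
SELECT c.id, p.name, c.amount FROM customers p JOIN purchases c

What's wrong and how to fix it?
Bug: JOIN with no ON clause produces a cartesian product; every purchases row pairs with every customers row

Fix: Specify the join condition linking the foreign key to the parent id

Corrected query:
SELECT c.id, p.name, c.amount FROM customers p JOIN purchases c ON c.customer_id = p.id

Result:
id | name  | amount 
---+-------+--------
1  | Carol | 1736.36
2  | Eve   | 1217.47
3  | Bob   | 1281.62
4  | Grace | 1965.59
5  | Eve   | 1271.67
6  | Eve   | 968.96 
7  | Eve   | 1145.16
8  | Eve   | 937.41 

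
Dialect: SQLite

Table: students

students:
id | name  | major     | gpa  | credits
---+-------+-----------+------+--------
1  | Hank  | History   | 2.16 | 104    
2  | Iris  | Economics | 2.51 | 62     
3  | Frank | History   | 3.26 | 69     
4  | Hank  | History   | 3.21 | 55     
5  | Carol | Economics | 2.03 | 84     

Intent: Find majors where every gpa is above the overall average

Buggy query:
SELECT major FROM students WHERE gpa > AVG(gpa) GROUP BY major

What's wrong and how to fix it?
Bug: WHERE evaluates per row before aggregation, so AVG() is unavailable

Fix: Compute the overall average in a scalar subquery and compare each group's MIN against it in HAVING

Corrected query:
SELECT major FROM students GROUP BY major HAVING MIN(gpa) > (SELECT AVG(gpa) FROM students)

Result:
(no rows)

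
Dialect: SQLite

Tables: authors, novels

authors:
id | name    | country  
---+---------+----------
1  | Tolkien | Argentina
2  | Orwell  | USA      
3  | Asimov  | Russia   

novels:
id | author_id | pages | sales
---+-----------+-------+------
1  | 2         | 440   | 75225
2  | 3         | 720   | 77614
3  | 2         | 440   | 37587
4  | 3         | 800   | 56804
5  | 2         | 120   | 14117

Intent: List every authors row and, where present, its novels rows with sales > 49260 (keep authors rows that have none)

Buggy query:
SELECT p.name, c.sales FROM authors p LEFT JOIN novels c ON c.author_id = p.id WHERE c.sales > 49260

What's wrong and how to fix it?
Bug: A WHERE condition on the right-hand table after LEFT JOIN drops unmatched parents

Fix: Move the right-table condition into the ON clause so unmatched parents are kept

Corrected query:
SELECT p.name, c.sales FROM authors p LEFT JOIN novels c ON c.author_id = p.id AND c.sales > 49260

Result:
name    | sales
--------+------
Tolkien | NULL 
Orwell  | 75225
Asimov  | 56804
Asimov  | 77614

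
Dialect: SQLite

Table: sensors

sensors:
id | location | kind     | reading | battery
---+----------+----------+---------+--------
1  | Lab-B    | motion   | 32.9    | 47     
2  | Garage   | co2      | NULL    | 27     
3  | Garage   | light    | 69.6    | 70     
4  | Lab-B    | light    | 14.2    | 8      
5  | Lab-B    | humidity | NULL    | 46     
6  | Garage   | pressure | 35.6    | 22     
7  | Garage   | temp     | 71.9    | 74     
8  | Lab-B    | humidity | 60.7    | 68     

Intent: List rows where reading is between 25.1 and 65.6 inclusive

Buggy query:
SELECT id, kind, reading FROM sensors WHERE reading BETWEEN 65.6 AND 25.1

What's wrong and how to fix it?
Bug: The bounds are reversed; BETWEEN a AND b requires a <= b to match anything

Fix: Write BETWEEN 25.1 AND 65.6

Corrected query:
SELECT id, kind, reading FROM sensors WHERE reading BETWEEN 25.1 AND 65.6

Result:
id | kind     | reading
---+----------+--------
1  | motion   | 32.9   
6  | pressure | 35.6   
8  | humidity | 60.7   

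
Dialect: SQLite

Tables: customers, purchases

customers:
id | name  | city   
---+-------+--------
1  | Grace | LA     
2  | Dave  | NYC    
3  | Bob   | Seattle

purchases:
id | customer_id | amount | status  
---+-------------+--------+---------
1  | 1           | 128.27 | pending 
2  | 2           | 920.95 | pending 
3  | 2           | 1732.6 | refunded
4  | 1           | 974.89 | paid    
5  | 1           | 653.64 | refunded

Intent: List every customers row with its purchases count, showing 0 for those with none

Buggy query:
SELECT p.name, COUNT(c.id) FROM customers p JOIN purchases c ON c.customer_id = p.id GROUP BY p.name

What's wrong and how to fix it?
Bug: An inner join excludes parents with zero children

Fix: Use LEFT JOIN so parents without children still appear (COUNT(c.id) gives 0)

Corrected query:
SELECT p.name, COUNT(c.id) FROM customers p LEFT JOIN purchases c ON c.customer_id = p.id GROUP BY p.name

Result:
name  | COUNT(c.id)
------+------------
Bob   | 0          
Dave  | 2          
Grace | 3          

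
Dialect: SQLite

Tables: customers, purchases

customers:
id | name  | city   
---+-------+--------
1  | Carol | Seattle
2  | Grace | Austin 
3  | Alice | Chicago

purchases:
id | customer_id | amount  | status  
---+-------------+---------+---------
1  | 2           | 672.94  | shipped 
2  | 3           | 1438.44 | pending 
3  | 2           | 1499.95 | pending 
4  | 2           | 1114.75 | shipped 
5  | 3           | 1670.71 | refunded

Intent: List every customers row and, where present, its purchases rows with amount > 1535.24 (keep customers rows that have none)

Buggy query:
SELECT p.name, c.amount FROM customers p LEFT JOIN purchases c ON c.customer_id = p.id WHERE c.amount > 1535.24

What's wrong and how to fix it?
Bug: A WHERE condition on the right-hand table after LEFT JOIN drops unmatched parents

Fix: Move the right-table condition into the ON clause so unmatched parents are kept

Corrected query:
SELECT p.name, c.amount FROM customers p LEFT JOIN purchases c ON c.customer_id = p.id AND c.amount > 1535.24

Result:
name  | amount 
------+--------
Carol | NULL   
Grace | NULL   
Alice | 1670.71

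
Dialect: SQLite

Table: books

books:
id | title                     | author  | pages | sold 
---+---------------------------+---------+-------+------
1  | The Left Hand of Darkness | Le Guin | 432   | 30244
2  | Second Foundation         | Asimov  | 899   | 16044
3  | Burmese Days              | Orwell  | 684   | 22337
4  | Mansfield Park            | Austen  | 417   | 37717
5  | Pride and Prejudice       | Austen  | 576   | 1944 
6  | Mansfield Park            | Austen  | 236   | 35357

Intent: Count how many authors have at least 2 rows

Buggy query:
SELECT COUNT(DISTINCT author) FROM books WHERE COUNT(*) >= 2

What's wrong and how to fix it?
Bug: WHERE filters individual rows, not groups, so a group-level COUNT is invalid there

Fix: Group first with HAVING COUNT(*) >= 2, then COUNT the resulting groups

Corrected query:
SELECT COUNT(*) FROM (SELECT author FROM books GROUP BY author HAVING COUNT(*) >= 2)

Result:
COUNT(*)
--------
1       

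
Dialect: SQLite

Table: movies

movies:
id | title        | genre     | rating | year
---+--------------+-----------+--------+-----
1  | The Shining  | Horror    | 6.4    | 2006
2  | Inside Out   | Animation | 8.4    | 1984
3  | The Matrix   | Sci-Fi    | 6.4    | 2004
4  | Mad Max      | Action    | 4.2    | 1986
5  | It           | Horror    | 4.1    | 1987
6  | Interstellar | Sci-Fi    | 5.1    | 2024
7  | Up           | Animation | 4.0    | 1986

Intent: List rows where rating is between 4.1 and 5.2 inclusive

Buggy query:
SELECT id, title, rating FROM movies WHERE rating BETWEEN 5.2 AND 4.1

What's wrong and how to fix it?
Bug: BETWEEN expects the lower bound first; with 5.2 AND 4.1 the range is empty

Fix: Swap the bounds so the smaller value comes first

Corrected query:
SELECT id, title, rating FROM movies WHERE rating BETWEEN 4.1 AND 5.2

Result:
id | title        | rating
---+--------------+-------
4  | Mad Max      | 4.2   
5  | It           | 4.1   
6  | Interstellar | 5.1   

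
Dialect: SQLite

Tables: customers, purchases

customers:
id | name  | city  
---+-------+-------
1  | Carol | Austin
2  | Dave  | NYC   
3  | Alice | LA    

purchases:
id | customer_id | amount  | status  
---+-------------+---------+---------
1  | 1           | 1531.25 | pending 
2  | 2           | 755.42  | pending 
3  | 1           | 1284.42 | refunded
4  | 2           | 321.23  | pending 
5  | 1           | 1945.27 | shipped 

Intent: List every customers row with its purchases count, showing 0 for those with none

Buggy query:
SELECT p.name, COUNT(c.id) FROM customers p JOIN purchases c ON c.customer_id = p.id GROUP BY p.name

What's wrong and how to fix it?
Bug: INNER JOIN drops customers rows that have no matching purchases rows

Fix: Use LEFT JOIN so parents without children still appear (COUNT(c.id) gives 0)

Corrected query:
SELECT p.name, COUNT(c.id) FROM customers p LEFT JOIN purchases c ON c.customer_id = p.id GROUP BY p.name

Result:
name  | COUNT(c.id)
------+------------
Alice | 0          
Carol | 3          
Dave  | 2          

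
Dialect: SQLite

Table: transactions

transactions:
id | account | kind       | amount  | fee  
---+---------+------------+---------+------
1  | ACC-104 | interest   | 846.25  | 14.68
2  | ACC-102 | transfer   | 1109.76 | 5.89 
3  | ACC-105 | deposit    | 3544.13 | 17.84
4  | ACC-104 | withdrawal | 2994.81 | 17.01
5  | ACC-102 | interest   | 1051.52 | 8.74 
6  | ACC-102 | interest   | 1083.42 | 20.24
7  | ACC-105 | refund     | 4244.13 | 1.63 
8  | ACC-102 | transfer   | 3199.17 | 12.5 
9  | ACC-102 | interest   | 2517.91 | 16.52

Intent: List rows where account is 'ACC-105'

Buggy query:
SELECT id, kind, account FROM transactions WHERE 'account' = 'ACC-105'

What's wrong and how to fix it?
Bug: Single quotes denote string literals in SQL; the column name is being compared as a constant string

Fix: Reference the column as account without single quotes

Corrected query:
SELECT id, kind, account FROM transactions WHERE account = 'ACC-105'

Result:
id | kind    | account
---+---------+--------
3  | deposit | ACC-105
7  | refund  | ACC-105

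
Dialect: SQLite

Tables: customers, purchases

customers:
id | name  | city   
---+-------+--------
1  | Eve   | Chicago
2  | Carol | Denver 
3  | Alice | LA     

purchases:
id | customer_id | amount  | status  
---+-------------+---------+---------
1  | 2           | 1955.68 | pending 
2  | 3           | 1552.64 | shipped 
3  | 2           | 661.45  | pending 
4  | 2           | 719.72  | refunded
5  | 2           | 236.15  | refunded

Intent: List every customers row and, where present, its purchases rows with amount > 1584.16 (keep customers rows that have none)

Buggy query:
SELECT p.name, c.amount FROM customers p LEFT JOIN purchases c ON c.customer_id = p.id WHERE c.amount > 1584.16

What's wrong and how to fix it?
Bug: A WHERE condition on the right-hand table after LEFT JOIN drops unmatched parents

Fix: Put 'c.amount > 1584.16' in the JOIN's ON clause instead of WHERE

Corrected query:
SELECT p.name, c.amount FROM customers p LEFT JOIN purchases c ON c.customer_id = p.id AND c.amount > 1584.16

Result:
name  | amount 
------+--------
Eve   | NULL   
Carol | 1955.68
Alice | NULL   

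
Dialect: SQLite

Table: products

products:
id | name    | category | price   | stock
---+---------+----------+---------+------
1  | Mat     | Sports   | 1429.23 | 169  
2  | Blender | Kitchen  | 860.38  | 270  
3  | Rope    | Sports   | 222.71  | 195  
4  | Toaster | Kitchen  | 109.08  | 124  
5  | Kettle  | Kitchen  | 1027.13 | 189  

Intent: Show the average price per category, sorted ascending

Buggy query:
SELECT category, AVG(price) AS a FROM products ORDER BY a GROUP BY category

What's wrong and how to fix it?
Bug: ORDER BY appears before GROUP BY; SQL clause order requires GROUP BY first

Fix: Move ORDER BY to the end, after GROUP BY

Corrected query:
SELECT category, AVG(price) AS a FROM products GROUP BY category ORDER BY a

Result:
category | a     
---------+-------
Kitchen  | 665.53
Sports   | 825.97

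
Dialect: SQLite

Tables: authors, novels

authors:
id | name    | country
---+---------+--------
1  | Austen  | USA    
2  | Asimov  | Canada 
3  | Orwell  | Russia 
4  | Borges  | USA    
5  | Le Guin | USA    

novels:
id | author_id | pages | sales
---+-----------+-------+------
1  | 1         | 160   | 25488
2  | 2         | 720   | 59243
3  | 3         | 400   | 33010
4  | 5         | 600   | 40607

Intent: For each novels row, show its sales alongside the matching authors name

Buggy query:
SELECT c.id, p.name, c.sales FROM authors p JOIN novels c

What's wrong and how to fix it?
Bug: JOIN with no ON clause produces a cartesian product; every novels row pairs with every authors row

Fix: Add ON c.author_id = p.id to the JOIN

Corrected query:
SELECT c.id, p.name, c.sales FROM authors p JOIN novels c ON c.author_id = p.id

Result:
id | name    | sales
---+---------+------
1  | Austen  | 25488
2  | Asimov  | 59243
3  | Orwell  | 33010
4  | Le Guin | 40607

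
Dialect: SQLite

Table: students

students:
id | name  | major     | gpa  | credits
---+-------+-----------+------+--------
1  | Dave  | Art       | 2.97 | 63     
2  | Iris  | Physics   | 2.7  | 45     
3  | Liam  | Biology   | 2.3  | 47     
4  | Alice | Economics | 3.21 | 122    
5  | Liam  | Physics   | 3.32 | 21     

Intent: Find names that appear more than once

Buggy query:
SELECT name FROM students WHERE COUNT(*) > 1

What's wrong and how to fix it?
Bug: WHERE can't reference COUNT(*); aggregates are computed after WHERE

Fix: Group first, then use HAVING for the count condition

Corrected query:
SELECT name FROM students GROUP BY name HAVING COUNT(*) > 1

Result:
name
----
Liam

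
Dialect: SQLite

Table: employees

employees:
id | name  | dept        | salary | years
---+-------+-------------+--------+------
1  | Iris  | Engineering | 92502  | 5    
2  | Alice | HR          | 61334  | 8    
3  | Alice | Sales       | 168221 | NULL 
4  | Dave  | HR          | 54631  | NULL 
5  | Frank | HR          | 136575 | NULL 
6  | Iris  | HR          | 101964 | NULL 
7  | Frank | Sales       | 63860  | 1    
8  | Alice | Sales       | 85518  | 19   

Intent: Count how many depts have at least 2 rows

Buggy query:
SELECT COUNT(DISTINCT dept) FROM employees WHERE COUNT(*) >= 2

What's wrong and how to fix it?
Bug: COUNT(*) cannot appear in WHERE; the per-group count doesn't exist yet

Fix: Group first with HAVING COUNT(*) >= 2, then COUNT the resulting groups

Corrected query:
SELECT COUNT(*) FROM (SELECT dept FROM employees GROUP BY dept HAVING COUNT(*) >= 2)

Result:
COUNT(*)
--------
2       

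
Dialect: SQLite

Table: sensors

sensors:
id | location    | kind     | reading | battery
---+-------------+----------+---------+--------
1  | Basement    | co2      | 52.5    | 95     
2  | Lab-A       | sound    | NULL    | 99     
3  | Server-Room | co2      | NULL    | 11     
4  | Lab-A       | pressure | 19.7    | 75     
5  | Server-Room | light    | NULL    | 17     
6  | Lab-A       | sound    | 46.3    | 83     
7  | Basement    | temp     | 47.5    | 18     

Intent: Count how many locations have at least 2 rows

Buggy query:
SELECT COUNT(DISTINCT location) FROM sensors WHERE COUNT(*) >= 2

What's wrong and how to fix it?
Bug: COUNT(*) cannot appear in WHERE; the per-group count doesn't exist yet

Fix: Group first with HAVING COUNT(*) >= 2, then COUNT the resulting groups

Corrected query:
SELECT COUNT(*) FROM (SELECT location FROM sensors GROUP BY location HAVING COUNT(*) >= 2)

Result:
COUNT(*)
--------
3       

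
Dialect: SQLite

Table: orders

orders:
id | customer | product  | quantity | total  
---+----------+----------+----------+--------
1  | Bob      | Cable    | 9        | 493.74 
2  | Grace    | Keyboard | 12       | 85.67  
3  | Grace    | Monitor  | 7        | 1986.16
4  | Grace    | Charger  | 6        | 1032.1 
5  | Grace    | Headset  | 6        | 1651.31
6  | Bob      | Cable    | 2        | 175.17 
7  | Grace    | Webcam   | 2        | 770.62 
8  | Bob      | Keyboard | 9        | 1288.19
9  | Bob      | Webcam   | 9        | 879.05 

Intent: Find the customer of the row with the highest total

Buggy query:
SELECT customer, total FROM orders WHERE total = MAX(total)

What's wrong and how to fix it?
Bug: MAX(total) is an aggregate and cannot be used directly in WHERE

Fix: Use a subquery: WHERE total = (SELECT MAX(total) FROM orders)

Corrected query:
SELECT customer, total FROM orders WHERE total = (SELECT MAX(total) FROM orders)

Result:
customer | total  
---------+--------
Grace    | 1986.16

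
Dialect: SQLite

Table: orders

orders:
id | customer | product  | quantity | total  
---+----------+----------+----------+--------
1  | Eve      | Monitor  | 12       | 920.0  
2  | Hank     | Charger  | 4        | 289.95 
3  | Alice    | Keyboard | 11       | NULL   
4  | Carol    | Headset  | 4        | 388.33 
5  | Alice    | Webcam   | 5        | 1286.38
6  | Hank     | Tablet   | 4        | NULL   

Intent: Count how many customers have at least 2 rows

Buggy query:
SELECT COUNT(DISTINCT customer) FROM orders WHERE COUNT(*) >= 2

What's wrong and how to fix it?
Bug: WHERE filters individual rows, not groups, so a group-level COUNT is invalid there

Fix: Use a subquery that GROUPs and filters with HAVING, then count its rows

Corrected query:
SELECT COUNT(*) FROM (SELECT customer FROM orders GROUP BY customer HAVING COUNT(*) >= 2)

Result:
COUNT(*)
--------
2       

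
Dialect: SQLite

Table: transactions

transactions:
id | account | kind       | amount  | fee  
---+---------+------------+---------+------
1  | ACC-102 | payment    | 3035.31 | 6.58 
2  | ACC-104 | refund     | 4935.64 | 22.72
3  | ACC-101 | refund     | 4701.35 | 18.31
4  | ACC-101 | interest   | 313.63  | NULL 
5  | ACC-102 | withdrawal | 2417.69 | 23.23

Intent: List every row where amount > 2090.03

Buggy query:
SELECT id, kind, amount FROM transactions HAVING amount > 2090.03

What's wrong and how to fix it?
Bug: This is a non-aggregate query (no GROUP BY, no aggregates), so in SQLite the HAVING clause is invalid here; a row-level condition belongs in WHERE

Fix: Use WHERE for row-level filtering

Corrected query:
SELECT id, kind, amount FROM transactions WHERE amount > 2090.03

Result:
id | kind       | amount 
---+------------+--------
1  | payment    | 3035.31
2  | refund     | 4935.64
3  | refund     | 4701.35
5  | withdrawal | 2417.69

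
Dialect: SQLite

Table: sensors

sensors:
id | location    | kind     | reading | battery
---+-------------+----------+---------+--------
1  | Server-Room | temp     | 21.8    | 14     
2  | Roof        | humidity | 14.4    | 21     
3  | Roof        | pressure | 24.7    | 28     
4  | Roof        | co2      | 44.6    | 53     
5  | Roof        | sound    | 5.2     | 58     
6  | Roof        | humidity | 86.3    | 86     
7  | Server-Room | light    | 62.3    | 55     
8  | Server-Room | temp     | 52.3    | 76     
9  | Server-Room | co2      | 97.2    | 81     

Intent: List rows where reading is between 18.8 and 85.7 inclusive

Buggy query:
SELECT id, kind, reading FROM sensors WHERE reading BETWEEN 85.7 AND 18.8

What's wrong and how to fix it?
Bug: BETWEEN expects the lower bound first; with 85.7 AND 18.8 the range is empty

Fix: Swap the bounds so the smaller value comes first

Corrected query:
SELECT id, kind, reading FROM sensors WHERE reading BETWEEN 18.8 AND 85.7

Result:
id | kind     | reading
---+----------+--------
1  | temp     | 21.8   
3  | pressure | 24.7   
4  | co2      | 44.6   
7  | light    | 62.3   
8  | temp     | 52.3   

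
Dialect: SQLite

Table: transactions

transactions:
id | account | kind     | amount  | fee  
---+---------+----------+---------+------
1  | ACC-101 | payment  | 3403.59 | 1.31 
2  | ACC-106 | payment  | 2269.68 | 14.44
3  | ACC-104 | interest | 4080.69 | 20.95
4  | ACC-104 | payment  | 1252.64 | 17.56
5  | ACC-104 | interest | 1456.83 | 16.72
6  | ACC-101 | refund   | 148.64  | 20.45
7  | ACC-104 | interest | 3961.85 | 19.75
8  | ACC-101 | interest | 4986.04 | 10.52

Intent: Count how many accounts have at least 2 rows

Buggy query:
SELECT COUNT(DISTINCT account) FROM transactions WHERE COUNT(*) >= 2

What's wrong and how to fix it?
Bug: COUNT(*) cannot appear in WHERE; the per-group count doesn't exist yet

Fix: Group first with HAVING COUNT(*) >= 2, then COUNT the resulting groups

Corrected query:
SELECT COUNT(*) FROM (SELECT account FROM transactions GROUP BY account HAVING COUNT(*) >= 2)

Result:
COUNT(*)
--------
2       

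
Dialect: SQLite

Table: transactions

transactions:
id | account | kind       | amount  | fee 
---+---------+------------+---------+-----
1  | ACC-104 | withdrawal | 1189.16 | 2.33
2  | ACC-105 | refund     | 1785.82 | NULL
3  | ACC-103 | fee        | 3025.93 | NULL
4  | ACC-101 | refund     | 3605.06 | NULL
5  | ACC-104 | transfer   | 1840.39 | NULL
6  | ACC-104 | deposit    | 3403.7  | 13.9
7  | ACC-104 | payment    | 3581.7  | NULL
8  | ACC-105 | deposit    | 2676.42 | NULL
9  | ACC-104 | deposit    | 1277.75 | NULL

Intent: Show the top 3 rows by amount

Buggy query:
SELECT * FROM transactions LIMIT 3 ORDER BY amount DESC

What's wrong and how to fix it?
Bug: ORDER BY cannot follow LIMIT; LIMIT is the final clause

Fix: Sort with ORDER BY, then apply LIMIT

Corrected query:
SELECT * FROM transactions ORDER BY amount DESC LIMIT 3

Result:
id | account | kind    | amount  | fee 
---+---------+---------+---------+-----
4  | ACC-101 | refund  | 3605.06 | NULL
7  | ACC-104 | payment | 3581.7  | NULL
6  | ACC-104 | deposit | 3403.7  | 13.9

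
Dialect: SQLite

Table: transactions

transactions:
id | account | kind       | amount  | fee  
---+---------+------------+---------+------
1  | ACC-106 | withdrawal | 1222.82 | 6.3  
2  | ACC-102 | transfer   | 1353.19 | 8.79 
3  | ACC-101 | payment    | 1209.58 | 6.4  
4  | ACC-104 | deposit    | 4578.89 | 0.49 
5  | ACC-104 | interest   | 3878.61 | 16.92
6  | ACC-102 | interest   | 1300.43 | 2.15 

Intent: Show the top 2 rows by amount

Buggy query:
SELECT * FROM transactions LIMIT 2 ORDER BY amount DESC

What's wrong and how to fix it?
Bug: ORDER BY cannot follow LIMIT; LIMIT is the final clause

Fix: Swap the clauses: ORDER BY first, then LIMIT

Corrected query:
SELECT * FROM transactions ORDER BY amount DESC LIMIT 2

Result:
id | account | kind     | amount  | fee  
---+---------+----------+---------+------
4  | ACC-104 | deposit  | 4578.89 | 0.49 
5  | ACC-104 | interest | 3878.61 | 16.92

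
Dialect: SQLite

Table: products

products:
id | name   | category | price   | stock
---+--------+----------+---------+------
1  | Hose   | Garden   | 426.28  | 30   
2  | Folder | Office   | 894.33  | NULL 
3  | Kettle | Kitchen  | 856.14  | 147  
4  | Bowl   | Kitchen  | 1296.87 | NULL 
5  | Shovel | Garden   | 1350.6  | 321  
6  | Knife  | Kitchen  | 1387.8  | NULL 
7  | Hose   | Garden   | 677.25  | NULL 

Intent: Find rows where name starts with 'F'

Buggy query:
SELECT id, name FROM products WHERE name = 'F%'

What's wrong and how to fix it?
Bug: Wildcards only work with LIKE; '=' treats '%' as a literal character

Fix: Replace '=' with LIKE so 'F%' is treated as a pattern

Corrected query:
SELECT id, name FROM products WHERE name LIKE 'F%'

Result:
id | name  
---+-------
2  | Folder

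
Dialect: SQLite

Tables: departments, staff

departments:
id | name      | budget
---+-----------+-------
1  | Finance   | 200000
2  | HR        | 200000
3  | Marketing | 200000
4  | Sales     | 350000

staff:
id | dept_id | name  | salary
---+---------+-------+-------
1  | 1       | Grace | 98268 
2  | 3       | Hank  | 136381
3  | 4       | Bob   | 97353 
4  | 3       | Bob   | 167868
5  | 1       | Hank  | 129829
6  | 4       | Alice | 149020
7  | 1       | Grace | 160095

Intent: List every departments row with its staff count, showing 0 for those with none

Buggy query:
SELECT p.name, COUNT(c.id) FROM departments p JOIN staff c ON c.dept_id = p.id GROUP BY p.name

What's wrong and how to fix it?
Bug: An inner join excludes parents with zero children

Fix: Use LEFT JOIN so parents without children still appear (COUNT(c.id) gives 0)

Corrected query:
SELECT p.name, COUNT(c.id) FROM departments p LEFT JOIN staff c ON c.dept_id = p.id GROUP BY p.name

Result:
name      | COUNT(c.id)
----------+------------
Finance   | 3          
HR        | 0          
Marketing | 2          
Sales     | 2          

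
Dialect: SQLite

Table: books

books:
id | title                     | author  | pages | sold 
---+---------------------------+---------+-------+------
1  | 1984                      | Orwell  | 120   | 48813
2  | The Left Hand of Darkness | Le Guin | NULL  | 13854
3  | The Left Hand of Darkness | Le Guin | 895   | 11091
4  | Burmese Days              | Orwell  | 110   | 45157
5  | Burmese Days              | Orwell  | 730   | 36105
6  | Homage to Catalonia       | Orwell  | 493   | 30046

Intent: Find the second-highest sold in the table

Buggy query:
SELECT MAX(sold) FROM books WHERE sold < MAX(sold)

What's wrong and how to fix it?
Bug: The inner MAX is an aggregate inside WHERE, which is not allowed

Fix: Compute the overall MAX in a subquery, then take MAX of rows below it

Corrected query:
SELECT MAX(sold) FROM books WHERE sold < (SELECT MAX(sold) FROM books)

Result:
MAX(sold)
---------
45157    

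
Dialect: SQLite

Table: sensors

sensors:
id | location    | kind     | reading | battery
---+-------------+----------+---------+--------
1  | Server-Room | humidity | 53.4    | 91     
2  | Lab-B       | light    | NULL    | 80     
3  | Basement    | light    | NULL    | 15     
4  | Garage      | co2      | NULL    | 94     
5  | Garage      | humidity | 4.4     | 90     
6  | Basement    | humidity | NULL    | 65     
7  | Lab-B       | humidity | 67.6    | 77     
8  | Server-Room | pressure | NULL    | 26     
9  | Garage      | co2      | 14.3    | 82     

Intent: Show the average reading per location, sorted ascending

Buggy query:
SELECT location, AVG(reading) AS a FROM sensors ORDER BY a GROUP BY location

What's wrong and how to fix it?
Bug: GROUP BY must precede ORDER BY

Fix: Reorder: SELECT … FROM … GROUP BY … ORDER BY …

Corrected query:
SELECT location, AVG(reading) AS a FROM sensors GROUP BY location ORDER BY a

Result:
location    | a   
------------+-----
Basement    | NULL
Garage      | 9.35
Server-Room | 53.4
Lab-B       | 67.6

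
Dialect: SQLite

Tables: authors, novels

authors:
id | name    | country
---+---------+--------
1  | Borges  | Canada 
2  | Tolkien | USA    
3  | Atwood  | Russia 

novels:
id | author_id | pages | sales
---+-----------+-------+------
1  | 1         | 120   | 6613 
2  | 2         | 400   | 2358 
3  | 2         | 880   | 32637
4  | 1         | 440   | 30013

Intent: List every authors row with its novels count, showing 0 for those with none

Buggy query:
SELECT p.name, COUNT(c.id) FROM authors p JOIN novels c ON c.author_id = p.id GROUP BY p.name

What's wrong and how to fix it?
Bug: INNER JOIN drops authors rows that have no matching novels rows

Fix: Switch to LEFT JOIN to retain unmatched parent rows

Corrected query:
SELECT p.name, COUNT(c.id) FROM authors p LEFT JOIN novels c ON c.author_id = p.id GROUP BY p.name

Result:
name    | COUNT(c.id)
--------+------------
Atwood  | 0          
Borges  | 2          
Tolkien | 2          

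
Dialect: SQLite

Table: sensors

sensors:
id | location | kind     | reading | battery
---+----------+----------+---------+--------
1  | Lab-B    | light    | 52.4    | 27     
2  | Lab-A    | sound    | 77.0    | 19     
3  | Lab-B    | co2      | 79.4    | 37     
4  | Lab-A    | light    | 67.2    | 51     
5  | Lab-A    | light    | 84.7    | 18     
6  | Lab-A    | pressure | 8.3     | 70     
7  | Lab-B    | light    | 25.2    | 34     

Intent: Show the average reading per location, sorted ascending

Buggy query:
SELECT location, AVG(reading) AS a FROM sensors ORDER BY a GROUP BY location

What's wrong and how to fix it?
Bug: GROUP BY must precede ORDER BY

Fix: Reorder: SELECT … FROM … GROUP BY … ORDER BY …

Corrected query:
SELECT location, AVG(reading) AS a FROM sensors GROUP BY location ORDER BY a

Result:
location | a        
---------+----------
Lab-B    | 52.333333
Lab-A    | 59.3     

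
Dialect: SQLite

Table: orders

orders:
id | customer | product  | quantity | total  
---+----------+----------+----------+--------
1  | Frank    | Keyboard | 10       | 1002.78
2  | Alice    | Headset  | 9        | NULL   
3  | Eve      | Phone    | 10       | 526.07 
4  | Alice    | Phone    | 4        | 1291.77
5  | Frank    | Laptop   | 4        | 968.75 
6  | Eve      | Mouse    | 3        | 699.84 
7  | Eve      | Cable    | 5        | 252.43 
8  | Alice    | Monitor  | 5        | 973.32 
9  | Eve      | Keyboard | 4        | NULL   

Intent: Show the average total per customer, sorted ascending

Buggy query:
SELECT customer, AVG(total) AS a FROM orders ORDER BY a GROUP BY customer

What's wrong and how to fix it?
Bug: ORDER BY appears before GROUP BY; SQL clause order requires GROUP BY first

Fix: Reorder: SELECT … FROM … GROUP BY … ORDER BY …

Corrected query:
SELECT customer, AVG(total) AS a FROM orders GROUP BY customer ORDER BY a

Result:
customer | a       
---------+---------
Eve      | 492.78  
Frank    | 985.765 
Alice    | 1132.545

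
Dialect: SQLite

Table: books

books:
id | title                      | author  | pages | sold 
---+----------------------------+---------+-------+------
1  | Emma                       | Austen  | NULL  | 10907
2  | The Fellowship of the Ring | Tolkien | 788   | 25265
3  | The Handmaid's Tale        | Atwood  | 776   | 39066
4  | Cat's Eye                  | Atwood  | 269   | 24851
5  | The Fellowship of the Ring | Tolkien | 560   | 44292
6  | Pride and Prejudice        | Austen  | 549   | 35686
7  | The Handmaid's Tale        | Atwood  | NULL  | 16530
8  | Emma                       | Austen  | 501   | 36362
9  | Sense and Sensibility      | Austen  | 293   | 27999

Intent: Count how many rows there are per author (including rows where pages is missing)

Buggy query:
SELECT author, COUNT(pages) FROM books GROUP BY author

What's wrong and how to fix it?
Bug: COUNT(column) counts non-NULL values only; rows with NULL pages aren't counted

Fix: Replace COUNT(pages) with COUNT(*)

Corrected query:
SELECT author, COUNT(*) FROM books GROUP BY author

Result:
author  | COUNT(*)
--------+---------
Atwood  | 3       
Austen  | 4       
Tolkien | 2       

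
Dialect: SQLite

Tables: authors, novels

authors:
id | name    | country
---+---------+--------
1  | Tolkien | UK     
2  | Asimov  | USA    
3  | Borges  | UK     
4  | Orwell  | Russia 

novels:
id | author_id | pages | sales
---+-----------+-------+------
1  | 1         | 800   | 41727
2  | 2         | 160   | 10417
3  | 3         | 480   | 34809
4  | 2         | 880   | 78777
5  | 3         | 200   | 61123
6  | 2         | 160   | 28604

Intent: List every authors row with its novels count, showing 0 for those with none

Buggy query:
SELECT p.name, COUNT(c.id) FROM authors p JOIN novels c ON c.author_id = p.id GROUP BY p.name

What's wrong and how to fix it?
Bug: INNER JOIN drops authors rows that have no matching novels rows

Fix: Switch to LEFT JOIN to retain unmatched parent rows

Corrected query:
SELECT p.name, COUNT(c.id) FROM authors p LEFT JOIN novels c ON c.author_id = p.id GROUP BY p.name

Result:
name    | COUNT(c.id)
--------+------------
Asimov  | 3          
Borges  | 2          
Orwell  | 0          
Tolkien | 1          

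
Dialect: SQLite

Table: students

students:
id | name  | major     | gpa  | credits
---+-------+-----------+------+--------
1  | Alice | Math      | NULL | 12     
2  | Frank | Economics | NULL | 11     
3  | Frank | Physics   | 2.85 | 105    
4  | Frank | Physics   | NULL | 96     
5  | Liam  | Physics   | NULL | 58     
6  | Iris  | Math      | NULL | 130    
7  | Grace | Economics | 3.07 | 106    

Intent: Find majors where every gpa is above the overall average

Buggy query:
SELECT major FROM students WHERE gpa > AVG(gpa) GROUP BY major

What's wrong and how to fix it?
Bug: AVG() is an aggregate; it can't sit directly in WHERE

Fix: Compute the overall average in a scalar subquery and compare each group's MIN against it in HAVING

Corrected query:
SELECT major FROM students GROUP BY major HAVING MIN(gpa) > (SELECT AVG(gpa) FROM students)

Result:
major    
---------
Economics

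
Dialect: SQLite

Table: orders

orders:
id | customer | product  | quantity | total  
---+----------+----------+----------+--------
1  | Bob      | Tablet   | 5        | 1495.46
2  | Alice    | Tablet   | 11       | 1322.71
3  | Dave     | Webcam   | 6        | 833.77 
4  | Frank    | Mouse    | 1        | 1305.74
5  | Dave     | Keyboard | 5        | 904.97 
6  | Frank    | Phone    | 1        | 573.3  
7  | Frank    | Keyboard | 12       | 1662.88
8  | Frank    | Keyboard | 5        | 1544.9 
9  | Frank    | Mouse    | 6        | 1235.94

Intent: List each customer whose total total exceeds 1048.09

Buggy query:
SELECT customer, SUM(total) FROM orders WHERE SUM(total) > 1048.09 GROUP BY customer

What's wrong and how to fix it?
Bug: Aggregate functions cannot appear in a WHERE clause

Fix: Move the aggregate condition to a HAVING clause

Corrected query:
SELECT customer, SUM(total) FROM orders GROUP BY customer HAVING SUM(total) > 1048.09

Result:
customer | SUM(total)
---------+-----------
Alice    | 1322.71   
Bob      | 1495.46   
Dave     | 1738.74   
Frank    | 6322.76   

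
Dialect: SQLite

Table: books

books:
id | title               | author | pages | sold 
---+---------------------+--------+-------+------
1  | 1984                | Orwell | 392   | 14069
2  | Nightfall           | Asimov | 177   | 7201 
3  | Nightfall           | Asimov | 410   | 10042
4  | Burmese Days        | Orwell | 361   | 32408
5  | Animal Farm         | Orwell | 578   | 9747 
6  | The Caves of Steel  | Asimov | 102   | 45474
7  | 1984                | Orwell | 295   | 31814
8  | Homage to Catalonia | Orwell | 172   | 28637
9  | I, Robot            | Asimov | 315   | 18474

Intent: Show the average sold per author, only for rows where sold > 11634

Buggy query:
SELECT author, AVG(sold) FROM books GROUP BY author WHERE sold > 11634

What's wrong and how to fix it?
Bug: Row-level WHERE must come before GROUP BY in the clause order

Fix: Place WHERE between FROM and GROUP BY

Corrected query:
SELECT author, AVG(sold) FROM books WHERE sold > 11634 GROUP BY author

Result:
author | AVG(sold)
-------+----------
Asimov | 31974    
Orwell | 26732    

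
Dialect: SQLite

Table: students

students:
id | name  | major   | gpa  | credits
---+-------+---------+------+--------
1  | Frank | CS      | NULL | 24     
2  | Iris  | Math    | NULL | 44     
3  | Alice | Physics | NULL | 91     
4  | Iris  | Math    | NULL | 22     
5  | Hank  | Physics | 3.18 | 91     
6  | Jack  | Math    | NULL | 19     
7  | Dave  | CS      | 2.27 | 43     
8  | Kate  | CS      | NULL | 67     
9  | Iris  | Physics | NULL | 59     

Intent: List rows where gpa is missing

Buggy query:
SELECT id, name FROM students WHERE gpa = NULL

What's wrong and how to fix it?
Bug: '= NULL' is always unknown in SQL three-valued logic, so no rows match

Fix: Replace '= NULL' with 'IS NULL'

Corrected query:
SELECT id, name FROM students WHERE gpa IS NULL

Result:
id | name 
---+------
1  | Frank
2  | Iris 
3  | Alice
4  | Iris 
6  | Jack 
8  | Kate 
9  | Iris 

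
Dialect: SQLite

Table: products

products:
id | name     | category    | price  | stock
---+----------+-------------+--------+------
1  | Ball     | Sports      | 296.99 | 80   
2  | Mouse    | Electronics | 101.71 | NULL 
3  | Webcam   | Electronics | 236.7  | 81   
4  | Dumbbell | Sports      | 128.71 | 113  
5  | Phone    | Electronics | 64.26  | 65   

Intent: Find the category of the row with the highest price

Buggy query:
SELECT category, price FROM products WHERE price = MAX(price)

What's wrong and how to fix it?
Bug: MAX(price) is an aggregate and cannot be used directly in WHERE

Fix: Use a subquery: WHERE price = (SELECT MAX(price) FROM products)

Corrected query:
SELECT category, price FROM products WHERE price = (SELECT MAX(price) FROM products)

Result:
category | price 
---------+-------
Sports   | 296.99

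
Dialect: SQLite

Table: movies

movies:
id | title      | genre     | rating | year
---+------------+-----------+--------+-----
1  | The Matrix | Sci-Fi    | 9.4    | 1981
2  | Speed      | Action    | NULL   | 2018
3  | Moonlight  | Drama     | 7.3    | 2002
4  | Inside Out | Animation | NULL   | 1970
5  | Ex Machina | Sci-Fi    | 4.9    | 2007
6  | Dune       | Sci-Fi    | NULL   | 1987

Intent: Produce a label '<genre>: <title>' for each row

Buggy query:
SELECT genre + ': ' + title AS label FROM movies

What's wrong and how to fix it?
Bug: SQLite uses || for string concatenation; + coerces text to numbers (yielding 0)

Fix: Replace + with || to concatenate text

Corrected query:
SELECT genre || ': ' || title AS label FROM movies

Result:
label                
---------------------
Sci-Fi: The Matrix   
Action: Speed        
Drama: Moonlight     
Animation: Inside Out
Sci-Fi: Ex Machina   
Sci-Fi: Dune         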